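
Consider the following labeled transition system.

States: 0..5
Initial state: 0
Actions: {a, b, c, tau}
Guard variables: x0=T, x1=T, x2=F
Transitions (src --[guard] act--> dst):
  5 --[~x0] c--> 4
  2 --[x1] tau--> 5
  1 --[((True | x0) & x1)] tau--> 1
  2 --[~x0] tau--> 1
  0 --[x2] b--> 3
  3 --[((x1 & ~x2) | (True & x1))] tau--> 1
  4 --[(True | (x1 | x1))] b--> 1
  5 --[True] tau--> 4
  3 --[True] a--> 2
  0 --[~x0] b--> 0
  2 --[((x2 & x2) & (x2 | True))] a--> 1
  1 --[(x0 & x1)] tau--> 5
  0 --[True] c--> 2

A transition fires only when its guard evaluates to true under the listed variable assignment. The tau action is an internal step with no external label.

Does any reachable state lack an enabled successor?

Answer: DEADLOCK-FREE

Trace:
Reach set: {0,1,2,4,5}
  0: c→2  [1 exit(s)]
  1: tau→1  tau→5  [2 exit(s)]
  2: tau→5  [1 exit(s)]
  4: b→1  [1 exit(s)]
  5: tau→4  [1 exit(s)]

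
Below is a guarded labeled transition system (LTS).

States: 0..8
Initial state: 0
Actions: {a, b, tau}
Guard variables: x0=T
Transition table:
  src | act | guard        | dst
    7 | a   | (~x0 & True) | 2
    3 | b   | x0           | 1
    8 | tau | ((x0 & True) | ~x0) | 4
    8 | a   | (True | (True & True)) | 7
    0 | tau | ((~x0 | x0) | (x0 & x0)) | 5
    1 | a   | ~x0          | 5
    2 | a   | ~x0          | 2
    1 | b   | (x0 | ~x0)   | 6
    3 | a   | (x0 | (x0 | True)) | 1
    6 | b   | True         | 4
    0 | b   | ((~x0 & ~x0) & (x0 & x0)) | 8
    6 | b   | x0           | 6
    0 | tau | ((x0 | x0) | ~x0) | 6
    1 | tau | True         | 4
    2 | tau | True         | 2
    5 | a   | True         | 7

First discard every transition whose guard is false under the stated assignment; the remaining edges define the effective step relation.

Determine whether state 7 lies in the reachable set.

Answer: REACHABLE

Working:
After dropping false guards: 12 live edges.
L0 = {0}
L1 = {5,6}  now seen {0,5,6}
L2 = {4,7}  now seen {0,4,5,6,7}
Reachable = {0,4,5,6,7}
witness 7: tau·a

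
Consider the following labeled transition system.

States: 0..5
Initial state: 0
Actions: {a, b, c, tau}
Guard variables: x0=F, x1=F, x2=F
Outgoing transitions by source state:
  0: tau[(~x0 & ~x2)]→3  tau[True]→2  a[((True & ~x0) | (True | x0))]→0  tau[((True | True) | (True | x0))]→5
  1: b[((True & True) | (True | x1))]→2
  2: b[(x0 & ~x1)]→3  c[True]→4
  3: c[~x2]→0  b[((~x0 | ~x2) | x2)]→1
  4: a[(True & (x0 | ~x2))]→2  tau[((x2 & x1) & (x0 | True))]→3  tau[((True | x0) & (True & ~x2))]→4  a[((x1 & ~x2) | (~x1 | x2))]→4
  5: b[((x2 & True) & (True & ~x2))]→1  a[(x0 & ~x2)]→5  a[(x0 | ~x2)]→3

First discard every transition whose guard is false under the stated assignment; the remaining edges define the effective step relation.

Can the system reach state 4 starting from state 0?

12 transition(s) survive guard evaluation.
Layer 0: {0}
Layer 1: {2,3,5}  now seen {0,2,3,5}
Layer 2: {1,4}  now seen {0,1,2,3,4,5}
R = {0,1,2,3,4,5}
trace reaching 4: tau·c

Answer: REACHABLE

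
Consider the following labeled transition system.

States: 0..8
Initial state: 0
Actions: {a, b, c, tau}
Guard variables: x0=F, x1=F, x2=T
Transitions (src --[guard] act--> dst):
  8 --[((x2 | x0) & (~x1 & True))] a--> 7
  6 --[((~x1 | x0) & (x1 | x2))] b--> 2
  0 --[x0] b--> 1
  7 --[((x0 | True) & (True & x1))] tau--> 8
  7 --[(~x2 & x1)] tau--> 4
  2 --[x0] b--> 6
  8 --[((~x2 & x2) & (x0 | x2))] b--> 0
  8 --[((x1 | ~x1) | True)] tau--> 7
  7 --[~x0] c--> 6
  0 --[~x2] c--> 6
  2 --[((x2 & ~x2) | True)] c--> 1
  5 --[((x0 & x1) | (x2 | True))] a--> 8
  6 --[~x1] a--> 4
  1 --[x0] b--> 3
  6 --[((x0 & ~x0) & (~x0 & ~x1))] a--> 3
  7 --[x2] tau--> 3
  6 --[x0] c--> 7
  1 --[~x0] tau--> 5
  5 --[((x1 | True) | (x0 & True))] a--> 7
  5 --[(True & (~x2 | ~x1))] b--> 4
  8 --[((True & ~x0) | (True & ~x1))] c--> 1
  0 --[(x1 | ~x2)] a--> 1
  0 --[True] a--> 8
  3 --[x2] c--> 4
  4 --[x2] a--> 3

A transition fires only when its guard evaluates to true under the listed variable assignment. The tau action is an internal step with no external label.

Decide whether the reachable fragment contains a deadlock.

Answer: DEADLOCK-FREE

Working:
Reach set: {0,1,2,3,4,5,6,7,8}
  0: a→8  [1 out]
  1: tau→5  [1 out]
  2: c→1  [1 out]
  3: c→4  [1 out]
  4: a→3  [1 out]
  5: a→7  a→8  b→4  [3 out]
  6: a→4  b→2  [2 out]
  7: c→6  tau→3  [2 out]
  8: a→7  c→1  tau→7  [3 out]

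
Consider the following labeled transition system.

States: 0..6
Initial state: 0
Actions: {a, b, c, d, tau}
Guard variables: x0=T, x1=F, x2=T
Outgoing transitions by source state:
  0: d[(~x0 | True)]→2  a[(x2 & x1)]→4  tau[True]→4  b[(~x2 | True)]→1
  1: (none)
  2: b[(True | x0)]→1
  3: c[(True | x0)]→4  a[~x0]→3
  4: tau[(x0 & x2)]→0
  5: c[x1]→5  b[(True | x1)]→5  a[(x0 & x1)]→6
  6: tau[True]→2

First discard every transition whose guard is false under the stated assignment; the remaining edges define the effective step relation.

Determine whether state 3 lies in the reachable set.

After dropping false guards: 8 live edges.
L0 = {0}
L1 = {1,2,4}  total {0,1,2,4}
R = {0,1,2,4}

Answer: UNREACHABLE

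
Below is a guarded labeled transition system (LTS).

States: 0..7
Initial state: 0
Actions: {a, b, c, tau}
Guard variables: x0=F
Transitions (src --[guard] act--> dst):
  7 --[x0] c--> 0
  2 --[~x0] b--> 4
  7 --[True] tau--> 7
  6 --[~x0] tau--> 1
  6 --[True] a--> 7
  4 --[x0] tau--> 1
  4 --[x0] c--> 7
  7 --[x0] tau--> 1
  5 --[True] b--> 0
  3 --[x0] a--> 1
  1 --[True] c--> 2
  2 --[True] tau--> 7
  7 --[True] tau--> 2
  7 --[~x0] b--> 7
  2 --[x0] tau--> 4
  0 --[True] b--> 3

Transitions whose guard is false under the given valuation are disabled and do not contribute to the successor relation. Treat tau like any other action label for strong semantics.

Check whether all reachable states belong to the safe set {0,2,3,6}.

Allowed set {0,2,3,6}
Reach set: {0,3}
  0: ok
  3: ok

Answer: INVARIANT HOLDS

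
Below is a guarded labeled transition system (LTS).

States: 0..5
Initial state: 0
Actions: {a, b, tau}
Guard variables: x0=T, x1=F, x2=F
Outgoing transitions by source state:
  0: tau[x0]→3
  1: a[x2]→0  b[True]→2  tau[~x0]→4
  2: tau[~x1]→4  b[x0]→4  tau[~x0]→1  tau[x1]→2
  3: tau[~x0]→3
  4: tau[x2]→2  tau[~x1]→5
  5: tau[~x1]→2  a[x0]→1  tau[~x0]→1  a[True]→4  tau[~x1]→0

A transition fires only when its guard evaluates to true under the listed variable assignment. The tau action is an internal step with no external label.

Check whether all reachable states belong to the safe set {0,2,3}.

Answer: INVARIANT HOLDS

Analysis:
Allowed set {0,2,3}
R = {0,3}
  0: ok
  3: ok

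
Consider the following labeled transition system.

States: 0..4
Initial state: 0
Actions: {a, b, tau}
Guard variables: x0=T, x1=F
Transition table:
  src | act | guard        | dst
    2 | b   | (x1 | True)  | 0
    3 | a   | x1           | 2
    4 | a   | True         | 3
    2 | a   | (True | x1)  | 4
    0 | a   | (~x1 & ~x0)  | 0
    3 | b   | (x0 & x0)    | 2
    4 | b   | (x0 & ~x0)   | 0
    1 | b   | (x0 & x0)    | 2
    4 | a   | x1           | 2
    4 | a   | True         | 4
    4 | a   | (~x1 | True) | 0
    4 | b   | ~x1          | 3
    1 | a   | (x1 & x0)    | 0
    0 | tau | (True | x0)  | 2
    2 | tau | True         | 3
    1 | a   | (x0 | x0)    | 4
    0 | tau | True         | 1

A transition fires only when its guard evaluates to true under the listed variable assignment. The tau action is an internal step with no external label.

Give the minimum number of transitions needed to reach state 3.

Answer: 2

Trace:
Layered search for 3:
  Layer 0: {0}
  Layer 1: {1,2}
  Layer 2: {3,4}
3 enters at depth 2; path tau·tau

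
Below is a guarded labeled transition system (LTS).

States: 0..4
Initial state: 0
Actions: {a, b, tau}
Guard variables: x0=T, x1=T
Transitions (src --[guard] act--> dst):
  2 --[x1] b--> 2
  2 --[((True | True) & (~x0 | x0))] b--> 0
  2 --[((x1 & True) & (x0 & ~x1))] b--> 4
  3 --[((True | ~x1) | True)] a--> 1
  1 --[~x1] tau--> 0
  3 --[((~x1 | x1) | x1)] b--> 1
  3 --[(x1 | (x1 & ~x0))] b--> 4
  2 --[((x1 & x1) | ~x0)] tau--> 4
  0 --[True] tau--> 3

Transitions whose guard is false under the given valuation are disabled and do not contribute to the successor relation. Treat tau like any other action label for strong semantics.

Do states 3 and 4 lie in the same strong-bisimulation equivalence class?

Answer: NOT BISIMILAR

Trace:
Bisimulation quotient by refinement:
  round 0: {{0,1,2,3,4}}
  round 1: {{0},{1,4},{2},{3}}
Fixed point at round 2; 4 class(es).
3∈{3}, 4∈{1,4}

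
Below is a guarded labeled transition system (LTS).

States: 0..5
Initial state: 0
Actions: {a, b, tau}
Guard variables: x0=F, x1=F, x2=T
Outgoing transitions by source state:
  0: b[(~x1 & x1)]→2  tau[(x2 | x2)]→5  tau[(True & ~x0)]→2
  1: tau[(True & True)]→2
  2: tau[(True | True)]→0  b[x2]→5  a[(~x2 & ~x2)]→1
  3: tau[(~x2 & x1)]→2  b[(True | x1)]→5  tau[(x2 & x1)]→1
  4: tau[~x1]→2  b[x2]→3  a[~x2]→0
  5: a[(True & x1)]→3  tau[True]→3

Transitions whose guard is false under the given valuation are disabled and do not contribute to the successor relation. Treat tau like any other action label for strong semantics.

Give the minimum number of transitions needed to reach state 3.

Answer: 2

Trace:
BFS to 3:
  depth 0: {0}
  depth 1: {2,5}
  depth 2: {3}
3 enters at depth 2; path tau·tau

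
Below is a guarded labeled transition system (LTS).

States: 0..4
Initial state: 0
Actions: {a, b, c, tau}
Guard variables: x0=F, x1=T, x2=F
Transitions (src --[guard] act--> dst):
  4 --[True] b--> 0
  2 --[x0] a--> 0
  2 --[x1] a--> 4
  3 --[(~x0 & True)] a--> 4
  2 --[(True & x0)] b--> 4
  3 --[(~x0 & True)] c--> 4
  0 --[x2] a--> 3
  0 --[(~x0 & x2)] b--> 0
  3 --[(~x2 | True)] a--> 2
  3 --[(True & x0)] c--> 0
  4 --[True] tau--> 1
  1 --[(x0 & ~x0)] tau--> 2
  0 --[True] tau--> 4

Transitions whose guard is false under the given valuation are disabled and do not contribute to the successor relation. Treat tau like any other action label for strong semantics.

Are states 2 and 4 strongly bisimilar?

Refine partition for ~:
  round 0: {{0,1,2,3,4}}
  round 1: {{0},{1},{2},{3},{4}}
stable after 2 split(s): 5 block(s)
2∈{2}, 4∈{4}

Answer: NOT BISIMILAR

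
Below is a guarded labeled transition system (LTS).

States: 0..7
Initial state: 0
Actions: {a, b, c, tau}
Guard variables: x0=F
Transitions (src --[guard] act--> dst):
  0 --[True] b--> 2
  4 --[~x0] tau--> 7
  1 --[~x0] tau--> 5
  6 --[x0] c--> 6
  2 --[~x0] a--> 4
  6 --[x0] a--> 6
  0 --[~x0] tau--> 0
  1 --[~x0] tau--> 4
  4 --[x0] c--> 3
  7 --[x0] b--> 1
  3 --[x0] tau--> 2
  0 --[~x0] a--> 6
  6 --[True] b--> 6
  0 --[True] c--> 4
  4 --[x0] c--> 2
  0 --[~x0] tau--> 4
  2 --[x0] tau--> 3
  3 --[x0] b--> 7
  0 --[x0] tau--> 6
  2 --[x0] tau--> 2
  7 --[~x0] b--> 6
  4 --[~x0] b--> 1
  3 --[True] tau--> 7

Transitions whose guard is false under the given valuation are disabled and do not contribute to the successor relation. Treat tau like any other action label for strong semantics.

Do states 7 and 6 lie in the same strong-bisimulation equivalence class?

Answer: BISIMILAR

Working:
Compute ~ classes (split until stable):
  round 0: {{0,1,2,3,4,5,6,7}}
  round 1: {{0},{1,3},{2},{4},{5},{6,7}}
  round 2: {{0},{1},{2},{3},{4},{5},{6,7}}
stable after 3 split(s): 7 block(s)
7∈{6,7}, 6∈{6,7}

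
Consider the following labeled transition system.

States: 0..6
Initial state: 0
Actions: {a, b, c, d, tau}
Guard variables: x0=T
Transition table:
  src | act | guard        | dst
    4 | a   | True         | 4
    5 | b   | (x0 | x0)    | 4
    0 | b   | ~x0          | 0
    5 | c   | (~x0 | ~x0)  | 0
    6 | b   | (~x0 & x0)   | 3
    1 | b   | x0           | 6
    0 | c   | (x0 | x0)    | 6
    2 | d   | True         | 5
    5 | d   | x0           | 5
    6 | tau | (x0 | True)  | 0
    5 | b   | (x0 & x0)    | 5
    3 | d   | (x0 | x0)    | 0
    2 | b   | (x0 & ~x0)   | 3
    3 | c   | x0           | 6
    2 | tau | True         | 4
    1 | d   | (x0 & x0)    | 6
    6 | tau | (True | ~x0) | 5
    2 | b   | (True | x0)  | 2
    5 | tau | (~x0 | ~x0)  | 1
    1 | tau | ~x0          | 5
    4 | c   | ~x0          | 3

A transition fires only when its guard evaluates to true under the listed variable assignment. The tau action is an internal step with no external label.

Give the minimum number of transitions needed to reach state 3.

Answer: UNREACHABLE

Analysis:
BFS to 3:
  Layer 0: {0}
  Layer 1: {6}
  Layer 2: {5}
  Layer 3: {4}
3 never appears.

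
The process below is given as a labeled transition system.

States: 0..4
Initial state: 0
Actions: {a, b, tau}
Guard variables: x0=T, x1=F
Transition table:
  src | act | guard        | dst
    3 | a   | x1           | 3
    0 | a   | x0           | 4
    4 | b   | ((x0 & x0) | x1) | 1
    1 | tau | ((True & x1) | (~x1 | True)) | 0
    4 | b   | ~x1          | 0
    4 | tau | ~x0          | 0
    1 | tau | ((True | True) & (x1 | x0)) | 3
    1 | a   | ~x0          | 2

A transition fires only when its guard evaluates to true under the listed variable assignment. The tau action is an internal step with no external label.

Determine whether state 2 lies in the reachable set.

Answer: UNREACHABLE

Analysis:
5 transition(s) survive guard evaluation.
L0 = {0}
L1 = {4}  total {0,4}
L2 = {1}  total {0,1,4}
L3 = {3}  total {0,1,3,4}
Reach set: {0,1,3,4}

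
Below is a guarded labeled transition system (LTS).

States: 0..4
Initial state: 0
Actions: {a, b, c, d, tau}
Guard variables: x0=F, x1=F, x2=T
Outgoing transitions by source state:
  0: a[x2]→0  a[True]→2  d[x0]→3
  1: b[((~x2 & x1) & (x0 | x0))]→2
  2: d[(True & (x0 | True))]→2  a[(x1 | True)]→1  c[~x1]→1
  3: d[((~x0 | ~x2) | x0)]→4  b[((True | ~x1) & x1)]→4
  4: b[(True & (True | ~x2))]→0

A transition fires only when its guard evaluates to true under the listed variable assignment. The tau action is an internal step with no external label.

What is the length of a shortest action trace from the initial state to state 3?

Answer: UNREACHABLE

Working:
Breadth-first toward 3:
  L0 = {0}
  L1 = {2}
  L2 = {1}
3 never appears.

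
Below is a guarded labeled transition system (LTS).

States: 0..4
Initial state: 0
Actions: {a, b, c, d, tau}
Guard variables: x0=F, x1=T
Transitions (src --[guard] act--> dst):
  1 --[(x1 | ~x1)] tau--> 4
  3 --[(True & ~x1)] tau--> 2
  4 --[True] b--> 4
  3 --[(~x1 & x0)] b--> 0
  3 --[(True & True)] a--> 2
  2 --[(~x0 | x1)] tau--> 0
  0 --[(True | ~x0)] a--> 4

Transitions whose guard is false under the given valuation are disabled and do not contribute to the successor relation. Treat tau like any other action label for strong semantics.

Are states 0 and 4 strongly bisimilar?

Answer: NOT BISIMILAR

Trace:
Refine partition for ~:
  π0 = {{0,1,2,3,4}}
  π1 = {{0,3},{1,2},{4}}
  π2 = {{0},{1},{2},{3},{4}}
stable after 3 split(s): 5 block(s)
[0]={0}  [4]={4}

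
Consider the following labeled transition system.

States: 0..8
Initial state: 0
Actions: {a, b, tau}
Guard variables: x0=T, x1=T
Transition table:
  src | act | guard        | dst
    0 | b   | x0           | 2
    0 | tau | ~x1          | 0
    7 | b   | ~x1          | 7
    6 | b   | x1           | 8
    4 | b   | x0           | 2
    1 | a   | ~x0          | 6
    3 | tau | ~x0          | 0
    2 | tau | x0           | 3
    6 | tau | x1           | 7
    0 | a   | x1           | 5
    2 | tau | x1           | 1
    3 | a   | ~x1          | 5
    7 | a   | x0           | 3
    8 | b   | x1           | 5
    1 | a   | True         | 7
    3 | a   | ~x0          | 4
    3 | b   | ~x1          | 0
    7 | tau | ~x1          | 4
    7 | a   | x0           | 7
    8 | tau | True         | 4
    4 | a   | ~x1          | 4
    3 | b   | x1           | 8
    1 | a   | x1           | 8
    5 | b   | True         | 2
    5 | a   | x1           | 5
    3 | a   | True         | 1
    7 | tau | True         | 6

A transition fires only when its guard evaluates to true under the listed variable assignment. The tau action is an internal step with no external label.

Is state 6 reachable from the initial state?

Answer: REACHABLE

Working:
After dropping false guards: 18 live edges.
L0 = {0}
L1 = {2,5}  cumulative {0,2,5}
L2 = {1,3}  cumulative {0,1,2,3,5}
L3 = {7,8}  cumulative {0,1,2,3,5,7,8}
L4 = {4,6}  cumulative {0,1,2,3,4,5,6,7,8}
R = {0,1,2,3,4,5,6,7,8}
trace reaching 6: b·tau·a·tau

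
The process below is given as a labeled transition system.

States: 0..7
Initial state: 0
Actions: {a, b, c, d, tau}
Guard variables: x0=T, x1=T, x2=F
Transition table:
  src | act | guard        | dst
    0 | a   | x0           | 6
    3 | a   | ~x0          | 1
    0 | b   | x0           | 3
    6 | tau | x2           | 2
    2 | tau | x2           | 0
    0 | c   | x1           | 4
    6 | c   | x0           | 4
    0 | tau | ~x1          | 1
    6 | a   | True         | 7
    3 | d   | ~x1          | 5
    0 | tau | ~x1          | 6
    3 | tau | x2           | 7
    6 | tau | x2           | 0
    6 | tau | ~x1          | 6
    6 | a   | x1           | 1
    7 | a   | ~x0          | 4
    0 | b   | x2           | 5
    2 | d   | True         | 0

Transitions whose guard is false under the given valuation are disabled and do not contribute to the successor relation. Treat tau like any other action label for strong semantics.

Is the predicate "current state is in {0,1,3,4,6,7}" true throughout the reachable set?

Inv-set: {0,1,3,4,6,7}
Reach set: {0,1,3,4,6,7}
  0: ok
  1: ok
  3: ok
  4: ok
  6: ok
  7: ok

Answer: INVARIANT HOLDS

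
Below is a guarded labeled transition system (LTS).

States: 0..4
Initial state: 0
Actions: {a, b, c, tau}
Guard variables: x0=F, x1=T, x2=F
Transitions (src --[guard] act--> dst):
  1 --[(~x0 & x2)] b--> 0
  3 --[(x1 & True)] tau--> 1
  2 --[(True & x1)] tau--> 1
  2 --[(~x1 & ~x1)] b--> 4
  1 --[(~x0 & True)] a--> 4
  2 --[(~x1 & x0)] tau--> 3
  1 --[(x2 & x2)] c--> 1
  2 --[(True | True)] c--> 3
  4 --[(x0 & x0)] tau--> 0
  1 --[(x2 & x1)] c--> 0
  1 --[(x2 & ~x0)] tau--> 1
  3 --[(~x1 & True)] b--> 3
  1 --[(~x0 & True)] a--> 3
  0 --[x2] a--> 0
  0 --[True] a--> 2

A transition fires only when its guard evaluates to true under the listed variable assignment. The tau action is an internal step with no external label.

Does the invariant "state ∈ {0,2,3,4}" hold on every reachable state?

Safe = {0,2,3,4}
Reachable = {0,1,2,3,4}
  0: ok
  1: VIOLATES
  2: ok
  3: ok
  4: ok
reach 1 via a·tau — violates

Answer: INVARIANT VIOLATED at state 1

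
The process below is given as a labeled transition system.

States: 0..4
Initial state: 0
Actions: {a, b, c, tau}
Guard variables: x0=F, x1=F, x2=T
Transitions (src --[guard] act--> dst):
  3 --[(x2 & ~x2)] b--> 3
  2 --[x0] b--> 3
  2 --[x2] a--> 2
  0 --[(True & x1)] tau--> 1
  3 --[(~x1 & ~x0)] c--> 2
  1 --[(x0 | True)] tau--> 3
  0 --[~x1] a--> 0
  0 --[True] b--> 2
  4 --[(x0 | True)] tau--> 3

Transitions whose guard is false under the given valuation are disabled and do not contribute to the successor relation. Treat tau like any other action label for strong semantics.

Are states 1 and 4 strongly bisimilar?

Answer: BISIMILAR

Working:
Bisimulation quotient by refinement:
  π0 = {{0,1,2,3,4}}
  π1 = {{0},{1,4},{2},{3}}
stable after 2 split(s): 4 block(s)
1∈{1,4}, 4∈{1,4}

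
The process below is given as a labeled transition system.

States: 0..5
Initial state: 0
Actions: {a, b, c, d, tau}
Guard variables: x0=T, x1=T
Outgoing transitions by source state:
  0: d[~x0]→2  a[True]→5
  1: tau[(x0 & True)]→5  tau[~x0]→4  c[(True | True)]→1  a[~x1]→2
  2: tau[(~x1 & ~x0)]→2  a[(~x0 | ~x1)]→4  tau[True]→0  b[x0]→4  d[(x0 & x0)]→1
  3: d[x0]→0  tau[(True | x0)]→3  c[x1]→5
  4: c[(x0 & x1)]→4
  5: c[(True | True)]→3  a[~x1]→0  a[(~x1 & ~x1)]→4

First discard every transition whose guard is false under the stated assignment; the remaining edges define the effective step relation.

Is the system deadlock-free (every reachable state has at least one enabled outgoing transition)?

Answer: DEADLOCK-FREE

Trace:
Reachable = {0,3,5}
  0: a→5  [1 out]
  3: c→5  d→0  tau→3  [3 out]
  5: c→3  [1 out]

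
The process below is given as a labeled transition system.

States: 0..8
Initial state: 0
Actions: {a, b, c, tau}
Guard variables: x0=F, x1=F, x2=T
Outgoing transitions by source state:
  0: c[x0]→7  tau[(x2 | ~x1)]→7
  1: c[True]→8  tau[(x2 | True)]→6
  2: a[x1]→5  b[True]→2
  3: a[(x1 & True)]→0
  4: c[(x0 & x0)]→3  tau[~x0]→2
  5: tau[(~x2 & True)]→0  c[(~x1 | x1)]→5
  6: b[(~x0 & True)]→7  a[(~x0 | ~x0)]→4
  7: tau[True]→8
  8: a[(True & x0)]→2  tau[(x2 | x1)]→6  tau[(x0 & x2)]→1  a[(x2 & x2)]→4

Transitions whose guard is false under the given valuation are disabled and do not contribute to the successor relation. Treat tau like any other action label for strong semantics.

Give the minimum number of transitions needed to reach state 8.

Answer: 2

Analysis:
Layered search for 8:
  Layer 0: {0}
  Layer 1: {7}
  Layer 2: {8}
first hit 8 at d=2 via tau·tau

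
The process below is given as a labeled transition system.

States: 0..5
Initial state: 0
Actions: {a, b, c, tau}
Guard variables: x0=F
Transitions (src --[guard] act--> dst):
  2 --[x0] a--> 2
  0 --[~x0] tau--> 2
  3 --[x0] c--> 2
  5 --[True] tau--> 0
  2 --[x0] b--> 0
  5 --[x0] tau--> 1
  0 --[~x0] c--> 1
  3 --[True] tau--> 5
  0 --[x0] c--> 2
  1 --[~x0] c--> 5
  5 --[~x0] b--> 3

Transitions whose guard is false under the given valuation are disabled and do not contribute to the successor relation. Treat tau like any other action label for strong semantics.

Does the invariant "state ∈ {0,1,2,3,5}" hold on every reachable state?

Answer: INVARIANT HOLDS

Analysis:
Allowed set {0,1,2,3,5}
Reachable = {0,1,2,3,5}
  0: safe
  1: safe
  2: safe
  3: safe
  5: safe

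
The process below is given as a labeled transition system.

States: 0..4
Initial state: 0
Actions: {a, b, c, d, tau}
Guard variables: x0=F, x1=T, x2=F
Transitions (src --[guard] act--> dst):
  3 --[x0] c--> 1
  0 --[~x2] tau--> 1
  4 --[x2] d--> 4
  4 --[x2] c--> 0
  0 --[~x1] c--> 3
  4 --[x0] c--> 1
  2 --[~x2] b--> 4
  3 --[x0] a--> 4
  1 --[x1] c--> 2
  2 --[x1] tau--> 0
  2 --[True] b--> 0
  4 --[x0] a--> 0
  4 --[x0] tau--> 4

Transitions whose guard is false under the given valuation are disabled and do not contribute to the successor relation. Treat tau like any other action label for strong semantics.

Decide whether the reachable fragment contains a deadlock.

R = {0,1,2,4}
  0: tau→1  [1 out]
  1: c→2  [1 out]
  2: b→0  b→4  tau→0  [3 out]
  4: ∅  [deadlock]
Path to 4: tau·c·b

Answer: DEADLOCK at state 4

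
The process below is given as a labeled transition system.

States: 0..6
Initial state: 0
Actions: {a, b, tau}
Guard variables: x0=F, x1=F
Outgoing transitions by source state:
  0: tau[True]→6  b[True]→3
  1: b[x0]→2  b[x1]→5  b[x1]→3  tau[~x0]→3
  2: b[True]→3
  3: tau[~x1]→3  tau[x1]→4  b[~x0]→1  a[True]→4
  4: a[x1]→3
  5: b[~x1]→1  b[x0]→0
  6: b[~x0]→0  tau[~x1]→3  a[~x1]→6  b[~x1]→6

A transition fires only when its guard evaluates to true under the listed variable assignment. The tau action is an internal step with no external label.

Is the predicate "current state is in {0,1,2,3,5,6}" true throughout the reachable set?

Safe = {0,1,2,3,5,6}
Reach set: {0,1,3,4,6}
  0: ✓
  1: ✓
  3: ✓
  4: VIOLATES
  6: ✓
counterexample path to 4: b·a

Answer: INVARIANT VIOLATED at state 4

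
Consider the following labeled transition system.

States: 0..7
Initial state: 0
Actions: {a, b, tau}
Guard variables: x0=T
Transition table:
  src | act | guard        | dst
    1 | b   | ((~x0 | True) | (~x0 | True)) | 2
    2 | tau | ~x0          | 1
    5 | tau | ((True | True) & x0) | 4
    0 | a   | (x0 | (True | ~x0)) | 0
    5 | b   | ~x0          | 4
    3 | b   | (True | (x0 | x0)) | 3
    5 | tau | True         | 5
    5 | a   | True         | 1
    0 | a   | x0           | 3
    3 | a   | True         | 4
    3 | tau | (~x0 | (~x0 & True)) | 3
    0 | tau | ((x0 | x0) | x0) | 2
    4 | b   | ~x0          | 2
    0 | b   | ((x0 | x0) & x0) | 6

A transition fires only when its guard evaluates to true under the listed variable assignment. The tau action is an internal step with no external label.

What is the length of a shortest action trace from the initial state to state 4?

Answer: 2

Analysis:
Breadth-first toward 4:
  L0 = {0}
  L1 = {2,3,6}
  L2 = {4}
4 enters at depth 2; path a·a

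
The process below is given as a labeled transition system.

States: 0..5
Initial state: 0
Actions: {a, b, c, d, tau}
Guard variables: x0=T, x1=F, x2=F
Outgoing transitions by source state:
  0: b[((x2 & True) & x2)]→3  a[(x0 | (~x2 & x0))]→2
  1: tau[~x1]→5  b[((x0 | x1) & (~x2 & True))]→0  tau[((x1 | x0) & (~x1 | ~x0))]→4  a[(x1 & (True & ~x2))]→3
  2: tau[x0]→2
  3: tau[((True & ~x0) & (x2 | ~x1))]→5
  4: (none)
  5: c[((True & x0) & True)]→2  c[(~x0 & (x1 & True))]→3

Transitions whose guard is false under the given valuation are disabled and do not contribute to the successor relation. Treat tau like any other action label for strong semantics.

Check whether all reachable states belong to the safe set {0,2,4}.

Answer: INVARIANT HOLDS

Analysis:
Safe = {0,2,4}
Reach set: {0,2}
  0: ✓
  2: ✓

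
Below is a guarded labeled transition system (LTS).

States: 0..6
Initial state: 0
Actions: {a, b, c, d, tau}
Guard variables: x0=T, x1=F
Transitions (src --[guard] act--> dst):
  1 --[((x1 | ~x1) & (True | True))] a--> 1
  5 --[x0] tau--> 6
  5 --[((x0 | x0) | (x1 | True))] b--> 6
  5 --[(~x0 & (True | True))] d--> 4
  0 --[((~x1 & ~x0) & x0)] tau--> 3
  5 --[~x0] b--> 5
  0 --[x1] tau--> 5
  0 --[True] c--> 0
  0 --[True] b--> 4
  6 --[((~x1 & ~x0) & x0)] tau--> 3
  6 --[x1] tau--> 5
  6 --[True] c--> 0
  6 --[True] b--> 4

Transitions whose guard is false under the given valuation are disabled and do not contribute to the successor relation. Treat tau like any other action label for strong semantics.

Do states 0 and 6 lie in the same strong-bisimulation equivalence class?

Compute ~ classes (split until stable):
  round 0: {{0,1,2,3,4,5,6}}
  round 1: {{0,6},{1},{2,3,4},{5}}
Fixed point at round 2; 4 class(es).
class of 0: {0,6}; class of 6: {0,6}

Answer: BISIMILAR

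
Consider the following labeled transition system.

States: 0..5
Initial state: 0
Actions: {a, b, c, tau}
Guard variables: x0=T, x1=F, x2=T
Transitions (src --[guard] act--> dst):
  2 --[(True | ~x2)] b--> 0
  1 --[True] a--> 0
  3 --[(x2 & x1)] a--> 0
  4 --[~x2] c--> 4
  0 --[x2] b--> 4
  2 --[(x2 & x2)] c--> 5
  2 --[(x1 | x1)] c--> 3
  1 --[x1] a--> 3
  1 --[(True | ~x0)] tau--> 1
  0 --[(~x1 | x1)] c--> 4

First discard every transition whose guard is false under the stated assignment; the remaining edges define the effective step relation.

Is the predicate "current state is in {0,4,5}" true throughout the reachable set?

Answer: INVARIANT HOLDS

Working:
Allowed set {0,4,5}
R = {0,4}
  0: safe
  4: safe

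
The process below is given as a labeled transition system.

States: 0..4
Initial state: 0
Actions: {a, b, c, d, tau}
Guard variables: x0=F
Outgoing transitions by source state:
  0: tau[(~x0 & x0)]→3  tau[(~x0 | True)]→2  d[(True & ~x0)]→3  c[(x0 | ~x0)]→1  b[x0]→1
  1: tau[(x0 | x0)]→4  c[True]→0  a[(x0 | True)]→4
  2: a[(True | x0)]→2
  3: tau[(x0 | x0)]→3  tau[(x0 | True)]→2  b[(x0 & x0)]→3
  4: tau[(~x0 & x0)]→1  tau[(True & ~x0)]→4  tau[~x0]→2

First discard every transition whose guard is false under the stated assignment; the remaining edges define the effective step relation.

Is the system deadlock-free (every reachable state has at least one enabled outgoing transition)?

Answer: DEADLOCK-FREE

Analysis:
Reachable = {0,1,2,3,4}
  0: c→1  d→3  tau→2  [3 exit(s)]
  1: a→4  c→0  [2 exit(s)]
  2: a→2  [1 exit(s)]
  3: tau→2  [1 exit(s)]
  4: tau→2  tau→4  [2 exit(s)]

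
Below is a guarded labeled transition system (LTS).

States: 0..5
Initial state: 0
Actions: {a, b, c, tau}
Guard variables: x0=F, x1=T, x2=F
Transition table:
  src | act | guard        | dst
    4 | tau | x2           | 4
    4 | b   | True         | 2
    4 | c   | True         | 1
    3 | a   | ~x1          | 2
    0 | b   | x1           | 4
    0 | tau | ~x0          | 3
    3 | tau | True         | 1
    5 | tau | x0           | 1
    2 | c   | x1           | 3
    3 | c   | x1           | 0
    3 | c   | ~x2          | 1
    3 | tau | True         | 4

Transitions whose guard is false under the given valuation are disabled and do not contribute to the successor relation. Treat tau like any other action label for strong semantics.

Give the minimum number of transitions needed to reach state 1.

Layered search for 1:
  depth 0: {0}
  depth 1: {3,4}
  depth 2: {1,2}
1 enters at depth 2; path b·c

Answer: 2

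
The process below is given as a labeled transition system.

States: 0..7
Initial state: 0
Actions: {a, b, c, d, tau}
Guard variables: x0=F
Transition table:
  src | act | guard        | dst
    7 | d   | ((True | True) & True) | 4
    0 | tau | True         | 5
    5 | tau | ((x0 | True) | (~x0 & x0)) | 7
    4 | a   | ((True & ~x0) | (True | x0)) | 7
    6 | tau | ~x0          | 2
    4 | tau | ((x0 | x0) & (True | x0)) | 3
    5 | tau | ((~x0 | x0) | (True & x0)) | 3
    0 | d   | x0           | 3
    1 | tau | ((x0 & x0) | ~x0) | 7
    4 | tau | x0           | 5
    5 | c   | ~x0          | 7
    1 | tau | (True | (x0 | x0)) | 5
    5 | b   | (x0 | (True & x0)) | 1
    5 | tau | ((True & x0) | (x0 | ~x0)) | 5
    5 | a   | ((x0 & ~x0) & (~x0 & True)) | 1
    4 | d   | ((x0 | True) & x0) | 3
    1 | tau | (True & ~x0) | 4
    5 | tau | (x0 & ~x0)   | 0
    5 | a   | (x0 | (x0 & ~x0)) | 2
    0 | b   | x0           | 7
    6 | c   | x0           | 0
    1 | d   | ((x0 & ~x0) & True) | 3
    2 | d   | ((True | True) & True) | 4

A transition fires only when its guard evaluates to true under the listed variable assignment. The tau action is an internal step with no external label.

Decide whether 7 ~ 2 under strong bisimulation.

Compute ~ classes (split until stable):
  π0 = {{0,1,2,3,4,5,6,7}}
  π1 = {{0,1,6},{2,7},{3},{4},{5}}
  π2 = {{0},{1},{2,7},{3},{4},{5},{6}}
7 equivalence class(es) (converged in 3)
7∈{2,7}, 2∈{2,7}

Answer: BISIMILAR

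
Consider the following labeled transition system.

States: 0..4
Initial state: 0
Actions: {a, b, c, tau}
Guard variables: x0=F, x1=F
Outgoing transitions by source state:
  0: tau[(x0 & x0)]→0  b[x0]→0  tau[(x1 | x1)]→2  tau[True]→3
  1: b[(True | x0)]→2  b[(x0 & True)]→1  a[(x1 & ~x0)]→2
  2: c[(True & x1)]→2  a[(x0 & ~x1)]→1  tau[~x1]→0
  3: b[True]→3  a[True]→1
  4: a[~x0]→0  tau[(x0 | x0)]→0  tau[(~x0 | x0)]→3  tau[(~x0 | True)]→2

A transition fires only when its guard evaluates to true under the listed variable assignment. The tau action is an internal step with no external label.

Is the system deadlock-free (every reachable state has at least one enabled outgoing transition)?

Answer: DEADLOCK-FREE

Working:
Reachable = {0,1,2,3}
  0: tau→3  [1 out]
  1: b→2  [1 out]
  2: tau→0  [1 out]
  3: a→1  b→3  [2 out]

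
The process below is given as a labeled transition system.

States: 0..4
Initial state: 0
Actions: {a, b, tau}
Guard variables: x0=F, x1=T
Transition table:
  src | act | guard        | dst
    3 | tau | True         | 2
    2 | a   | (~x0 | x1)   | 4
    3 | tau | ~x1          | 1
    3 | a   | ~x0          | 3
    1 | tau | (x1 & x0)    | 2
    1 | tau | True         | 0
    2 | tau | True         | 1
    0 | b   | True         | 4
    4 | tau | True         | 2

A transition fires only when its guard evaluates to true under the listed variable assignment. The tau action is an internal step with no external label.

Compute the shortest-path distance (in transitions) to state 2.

Answer: 2

Working:
Layered search for 2:
  Layer 0: {0}
  Layer 1: {4}
  Layer 2: {2}
depth(2)=2, e.g. b·tau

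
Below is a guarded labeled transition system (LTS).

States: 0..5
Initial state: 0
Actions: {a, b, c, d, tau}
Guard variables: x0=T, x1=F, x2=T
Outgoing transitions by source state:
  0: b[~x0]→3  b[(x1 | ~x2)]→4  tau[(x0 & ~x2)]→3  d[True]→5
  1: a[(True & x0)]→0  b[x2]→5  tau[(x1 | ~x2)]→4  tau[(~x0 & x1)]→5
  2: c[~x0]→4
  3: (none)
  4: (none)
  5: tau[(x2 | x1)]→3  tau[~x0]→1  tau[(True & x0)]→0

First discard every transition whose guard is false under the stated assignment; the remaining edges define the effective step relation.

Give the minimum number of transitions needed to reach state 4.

Breadth-first toward 4:
  Layer 0: {0}
  Layer 1: {5}
  Layer 2: {3}
4 never appears.

Answer: UNREACHABLE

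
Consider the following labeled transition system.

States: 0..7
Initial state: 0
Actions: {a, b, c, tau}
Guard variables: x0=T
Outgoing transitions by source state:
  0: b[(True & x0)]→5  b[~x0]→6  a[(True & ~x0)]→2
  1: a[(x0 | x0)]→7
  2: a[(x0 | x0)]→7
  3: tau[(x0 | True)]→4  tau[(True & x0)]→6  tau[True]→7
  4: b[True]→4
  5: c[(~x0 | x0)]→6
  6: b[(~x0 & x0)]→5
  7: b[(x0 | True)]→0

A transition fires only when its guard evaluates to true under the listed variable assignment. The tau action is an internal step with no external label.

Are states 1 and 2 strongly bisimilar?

Answer: BISIMILAR

Trace:
Refine partition for ~:
  P[0] = {{0,1,2,3,4,5,6,7}}
  P[1] = {{0,4,7},{1,2},{3},{5},{6}}
  P[2] = {{0},{1,2},{3},{4,7},{5},{6}}
  P[3] = {{0},{1,2},{3},{4},{5},{6},{7}}
Fixed point at round 4; 7 class(es).
1∈{1,2}, 2∈{1,2}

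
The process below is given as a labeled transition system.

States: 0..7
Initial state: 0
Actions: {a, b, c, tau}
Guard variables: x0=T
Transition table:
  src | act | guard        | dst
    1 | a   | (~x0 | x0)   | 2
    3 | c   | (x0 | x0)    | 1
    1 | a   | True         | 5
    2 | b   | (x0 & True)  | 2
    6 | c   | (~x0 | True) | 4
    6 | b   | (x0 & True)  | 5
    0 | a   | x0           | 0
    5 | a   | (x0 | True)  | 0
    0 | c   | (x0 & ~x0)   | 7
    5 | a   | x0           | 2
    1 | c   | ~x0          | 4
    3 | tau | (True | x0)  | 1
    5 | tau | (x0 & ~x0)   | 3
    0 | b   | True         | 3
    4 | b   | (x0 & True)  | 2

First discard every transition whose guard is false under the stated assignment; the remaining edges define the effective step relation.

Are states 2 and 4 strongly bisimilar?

Bisimulation quotient by refinement:
  P[0] = {{0,1,2,3,4,5,6,7}}
  P[1] = {{0},{1,5},{2,4},{3},{6},{7}}
  P[2] = {{0},{1},{2,4},{3},{5},{6},{7}}
stable after 3 split(s): 7 block(s)
class of 2: {2,4}; class of 4: {2,4}

Answer: BISIMILAR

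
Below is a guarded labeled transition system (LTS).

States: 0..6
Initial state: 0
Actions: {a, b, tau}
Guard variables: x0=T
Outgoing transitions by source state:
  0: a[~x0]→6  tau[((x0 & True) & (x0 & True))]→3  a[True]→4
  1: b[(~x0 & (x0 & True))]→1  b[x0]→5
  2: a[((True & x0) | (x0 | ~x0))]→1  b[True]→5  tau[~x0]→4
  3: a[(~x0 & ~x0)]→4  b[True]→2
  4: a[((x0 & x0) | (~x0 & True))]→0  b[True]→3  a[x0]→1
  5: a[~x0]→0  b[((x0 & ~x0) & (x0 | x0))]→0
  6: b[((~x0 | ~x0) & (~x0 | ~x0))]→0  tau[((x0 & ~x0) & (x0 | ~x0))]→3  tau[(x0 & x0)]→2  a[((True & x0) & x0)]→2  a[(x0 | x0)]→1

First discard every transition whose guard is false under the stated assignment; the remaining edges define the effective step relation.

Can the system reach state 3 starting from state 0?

Answer: REACHABLE

Trace:
12 transition(s) survive guard evaluation.
depth 0: {0}
depth 1: {3,4}  cumulative {0,3,4}
depth 2: {1,2}  cumulative {0,1,2,3,4}
depth 3: {5}  cumulative {0,1,2,3,4,5}
R = {0,1,2,3,4,5}
witness 3: tau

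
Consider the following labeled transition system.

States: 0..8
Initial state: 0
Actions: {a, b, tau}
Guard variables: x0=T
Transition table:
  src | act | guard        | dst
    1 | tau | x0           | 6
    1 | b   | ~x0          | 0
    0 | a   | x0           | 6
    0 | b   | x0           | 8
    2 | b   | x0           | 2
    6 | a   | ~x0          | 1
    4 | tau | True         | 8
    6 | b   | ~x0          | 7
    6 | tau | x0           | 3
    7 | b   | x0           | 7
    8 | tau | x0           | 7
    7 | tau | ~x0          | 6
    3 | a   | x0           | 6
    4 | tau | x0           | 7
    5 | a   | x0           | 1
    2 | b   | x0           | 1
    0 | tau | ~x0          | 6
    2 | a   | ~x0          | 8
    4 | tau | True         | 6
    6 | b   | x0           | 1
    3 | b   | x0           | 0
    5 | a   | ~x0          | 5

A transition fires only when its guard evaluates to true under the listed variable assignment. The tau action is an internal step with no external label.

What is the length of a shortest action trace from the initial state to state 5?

Layered search for 5:
  depth 0: {0}
  depth 1: {6,8}
  depth 2: {1,3,7}
5 never appears.

Answer: UNREACHABLE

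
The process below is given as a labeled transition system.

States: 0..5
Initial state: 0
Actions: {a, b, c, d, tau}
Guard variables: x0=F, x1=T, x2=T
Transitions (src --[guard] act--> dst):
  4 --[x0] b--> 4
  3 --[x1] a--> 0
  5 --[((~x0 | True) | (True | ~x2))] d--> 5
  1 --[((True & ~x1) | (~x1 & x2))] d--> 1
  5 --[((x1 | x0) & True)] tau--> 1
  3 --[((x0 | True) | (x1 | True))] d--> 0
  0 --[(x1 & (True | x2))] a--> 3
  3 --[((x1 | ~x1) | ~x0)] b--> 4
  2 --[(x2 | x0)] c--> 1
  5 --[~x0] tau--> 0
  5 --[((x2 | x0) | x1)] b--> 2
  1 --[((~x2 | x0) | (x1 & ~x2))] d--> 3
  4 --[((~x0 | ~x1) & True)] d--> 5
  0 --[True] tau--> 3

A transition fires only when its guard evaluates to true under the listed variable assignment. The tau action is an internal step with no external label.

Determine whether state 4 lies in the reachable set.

Answer: REACHABLE

Trace:
After dropping false guards: 11 live edges.
L0 = {0}
L1 = {3}  cumulative {0,3}
L2 = {4}  cumulative {0,3,4}
L3 = {5}  cumulative {0,3,4,5}
L4 = {1,2}  cumulative {0,1,2,3,4,5}
R = {0,1,2,3,4,5}
Path to 4: a·b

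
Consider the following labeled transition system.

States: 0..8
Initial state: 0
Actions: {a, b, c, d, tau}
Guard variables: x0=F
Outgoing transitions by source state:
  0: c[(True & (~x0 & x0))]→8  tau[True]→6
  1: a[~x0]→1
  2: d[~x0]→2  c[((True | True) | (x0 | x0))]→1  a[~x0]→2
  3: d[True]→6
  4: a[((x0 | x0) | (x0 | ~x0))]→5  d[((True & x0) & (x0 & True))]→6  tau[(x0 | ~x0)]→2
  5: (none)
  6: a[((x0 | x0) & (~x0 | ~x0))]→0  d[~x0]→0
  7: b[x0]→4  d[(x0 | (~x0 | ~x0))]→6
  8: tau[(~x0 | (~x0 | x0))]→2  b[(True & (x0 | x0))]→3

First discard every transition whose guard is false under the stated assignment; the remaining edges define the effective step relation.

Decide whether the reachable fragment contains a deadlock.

Answer: DEADLOCK-FREE

Trace:
R = {0,6}
  0: tau→6  [1 out]
  6: d→0  [1 out]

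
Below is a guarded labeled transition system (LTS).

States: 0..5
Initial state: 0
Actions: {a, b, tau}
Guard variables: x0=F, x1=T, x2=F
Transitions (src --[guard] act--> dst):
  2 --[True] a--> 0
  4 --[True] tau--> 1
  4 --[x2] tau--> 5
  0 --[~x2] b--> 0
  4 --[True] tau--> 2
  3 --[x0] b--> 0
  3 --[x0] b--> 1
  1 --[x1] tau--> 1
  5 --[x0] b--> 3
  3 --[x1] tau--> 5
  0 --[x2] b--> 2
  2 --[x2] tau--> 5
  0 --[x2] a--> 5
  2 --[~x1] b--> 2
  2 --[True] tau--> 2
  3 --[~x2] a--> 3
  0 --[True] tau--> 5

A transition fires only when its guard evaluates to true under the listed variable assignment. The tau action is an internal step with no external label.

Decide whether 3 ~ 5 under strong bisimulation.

Compute ~ classes (split until stable):
  π0 = {{0,1,2,3,4,5}}
  π1 = {{0},{1,4},{2,3},{5}}
  π2 = {{0},{1},{2},{3},{4},{5}}
stable after 3 split(s): 6 block(s)
[3]={3}  [5]={5}

Answer: NOT BISIMILAR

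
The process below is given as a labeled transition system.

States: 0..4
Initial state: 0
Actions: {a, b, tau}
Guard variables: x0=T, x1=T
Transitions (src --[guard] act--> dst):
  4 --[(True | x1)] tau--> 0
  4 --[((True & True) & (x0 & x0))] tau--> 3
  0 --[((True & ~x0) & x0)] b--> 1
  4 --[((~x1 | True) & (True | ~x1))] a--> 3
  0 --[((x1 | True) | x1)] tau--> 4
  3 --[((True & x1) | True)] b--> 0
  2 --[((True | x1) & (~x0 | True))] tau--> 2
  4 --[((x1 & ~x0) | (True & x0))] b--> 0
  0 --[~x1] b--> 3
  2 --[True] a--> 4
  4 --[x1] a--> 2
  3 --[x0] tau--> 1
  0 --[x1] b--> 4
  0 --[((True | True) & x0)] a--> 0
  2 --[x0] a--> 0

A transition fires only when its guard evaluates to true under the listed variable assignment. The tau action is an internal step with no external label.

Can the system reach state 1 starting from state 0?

13 transition(s) survive guard evaluation.
depth 0: {0}
depth 1: {4}  total {0,4}
depth 2: {2,3}  total {0,2,3,4}
depth 3: {1}  total {0,1,2,3,4}
R = {0,1,2,3,4}
witness 1: tau·tau·tau

Answer: REACHABLE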